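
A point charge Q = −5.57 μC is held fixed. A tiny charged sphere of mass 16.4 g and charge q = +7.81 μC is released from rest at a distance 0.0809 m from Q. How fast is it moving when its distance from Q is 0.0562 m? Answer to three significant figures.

16.1 m/s

Only the electrostatic force acts, so mechanical energy is conserved: ½mv² = U₁ − U₂ = kQq(1/r₁ − 1/r₂).
U₁ − U₂ = (8.99×10⁹ N·m²/C²)(-5.57×10⁻⁶ C)(7.81×10⁻⁶ C)(1/0.0809 − 1/0.0562) = 2.12 J.
v = √(2·2.12/0.0164) = 16.1 m/s.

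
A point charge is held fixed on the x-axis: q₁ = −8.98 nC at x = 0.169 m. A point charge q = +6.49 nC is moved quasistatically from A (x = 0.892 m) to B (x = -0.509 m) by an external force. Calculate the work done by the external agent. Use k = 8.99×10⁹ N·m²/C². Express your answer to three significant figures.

For quasistatic motion the external work equals the change in potential energy: W_ext = qΔV = q(V_B − V_A).
At A: distance to the source charge is 0.723 m; V_A = kq₁/r = -112 V.
At B: distance to the source charge is 0.678 m; V_B = kq₁/r = -119 V.
ΔV = V_B − V_A = -7.41 V.
W_ext = qΔV = (6.49×10⁻⁹ C)(-7.41 V) = -4.81×10⁻⁸ J.

-4.81×10⁻⁸ J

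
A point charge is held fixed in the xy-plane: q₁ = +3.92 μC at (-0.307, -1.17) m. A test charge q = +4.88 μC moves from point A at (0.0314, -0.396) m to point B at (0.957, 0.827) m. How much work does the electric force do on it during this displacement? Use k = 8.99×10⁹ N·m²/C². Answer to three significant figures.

The work done by the electric force is W_field = −ΔU = −q(V_B − V_A) = q(V_A − V_B).
At A: distance to the source charge is 0.845 m; V_A = kq₁/r = 4.17×10⁴ V.
At B: distance to the source charge is 2.36 m; V_B = kq₁/r = 1.49×10⁴ V.
ΔV = V_B − V_A = -2.68×10⁴ V.
W_field = −qΔV = −(4.88×10⁻⁶ C)(-2.68×10⁴ V) = 0.131 J.

0.131 J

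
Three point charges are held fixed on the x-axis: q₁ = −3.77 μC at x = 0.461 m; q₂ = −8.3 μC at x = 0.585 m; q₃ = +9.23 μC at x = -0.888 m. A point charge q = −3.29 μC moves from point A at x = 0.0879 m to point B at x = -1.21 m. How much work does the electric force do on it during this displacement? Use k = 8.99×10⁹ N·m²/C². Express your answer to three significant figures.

1.16 J

The work done by the electric force is W_field = −ΔU = −q(V_B − V_A) = q(V_A − V_B).
At A: distances to the source charges are 0.373 m, 0.497 m, 0.976 m; V_A = Σ kqᵢ/rᵢ = -1.56×10⁵ V.
At B: distances to the source charges are 1.67 m, 1.79 m, 0.322 m; V_B = Σ kqᵢ/rᵢ = 1.96×10⁵ V.
ΔV = V_B − V_A = 3.52×10⁵ V.
W_field = −qΔV = −(-3.29×10⁻⁶ C)(3.52×10⁵ V) = 1.16 J.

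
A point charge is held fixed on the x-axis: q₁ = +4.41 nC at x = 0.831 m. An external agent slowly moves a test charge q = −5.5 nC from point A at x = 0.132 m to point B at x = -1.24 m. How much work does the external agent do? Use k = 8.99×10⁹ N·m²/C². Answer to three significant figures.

2.07×10⁻⁷ J

For quasistatic motion the external work equals the change in potential energy: W_ext = qΔV = q(V_B − V_A).
At A: distance to the source charge is 0.699 m; V_A = kq₁/r = 56.7 V.
At B: distance to the source charge is 2.07 m; V_B = kq₁/r = 19.1 V.
ΔV = V_B − V_A = -37.6 V.
W_ext = qΔV = (-5.50×10⁻⁹ C)(-37.6 V) = 2.07×10⁻⁷ J.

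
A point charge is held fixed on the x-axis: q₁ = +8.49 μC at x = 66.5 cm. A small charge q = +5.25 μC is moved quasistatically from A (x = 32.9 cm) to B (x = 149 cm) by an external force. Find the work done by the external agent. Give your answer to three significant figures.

For quasistatic motion the external work equals the change in potential energy: W_ext = qΔV = q(V_B − V_A).
At A: distance to the source charge is 0.336 m; V_A = kq₁/r = 2.27×10⁵ V.
At B: distance to the source charge is 0.825 m; V_B = kq₁/r = 9.25×10⁴ V.
ΔV = V_B − V_A = -1.35×10⁵ V.
W_ext = qΔV = (5.25×10⁻⁶ C)(-1.35×10⁵ V) = -0.707 J.

-0.707 J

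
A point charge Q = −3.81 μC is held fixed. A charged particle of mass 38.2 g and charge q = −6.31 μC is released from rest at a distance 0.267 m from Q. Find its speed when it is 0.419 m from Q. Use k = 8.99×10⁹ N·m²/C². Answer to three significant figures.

Only the electrostatic force acts, so mechanical energy is conserved: ½mv² = U₁ − U₂ = kQq(1/r₁ − 1/r₂).
U₁ − U₂ = (8.99×10⁹ N·m²/C²)(-3.81×10⁻⁶ C)(-6.31×10⁻⁶ C)(1/0.267 − 1/0.419) = 0.294 J.
v = √(2·0.294/0.0382) = 3.92 m/s.

3.92 m/s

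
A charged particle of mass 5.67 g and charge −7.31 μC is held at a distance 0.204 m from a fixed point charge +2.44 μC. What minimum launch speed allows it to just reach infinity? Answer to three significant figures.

16.7 m/s

To just escape, total mechanical energy must reach zero at infinity: ½mv²_min + U = 0, so ½mv²_min = −U = |kQq|/r.
|U| = |kQq|/r = (8.99×10⁹ N·m²/C²)(2.44×10⁻⁶)(7.31×10⁻⁶)/(0.204) = 0.786 J.
v_min = √(2|U|/m) = √(2·0.786/5.67×10⁻³) = 16.7 m/s.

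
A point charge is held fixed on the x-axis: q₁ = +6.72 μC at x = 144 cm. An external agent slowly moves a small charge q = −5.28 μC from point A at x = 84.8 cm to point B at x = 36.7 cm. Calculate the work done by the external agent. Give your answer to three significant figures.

0.242 J

For quasistatic motion the external work equals the change in potential energy: W_ext = qΔV = q(V_B − V_A).
At A: distance to the source charge is 0.592 m; V_A = kq₁/r = 1.02×10⁵ V.
At B: distance to the source charge is 1.07 m; V_B = kq₁/r = 5.63×10⁴ V.
ΔV = V_B − V_A = -4.57×10⁴ V.
W_ext = qΔV = (-5.28×10⁻⁶ C)(-4.57×10⁴ V) = 0.242 J.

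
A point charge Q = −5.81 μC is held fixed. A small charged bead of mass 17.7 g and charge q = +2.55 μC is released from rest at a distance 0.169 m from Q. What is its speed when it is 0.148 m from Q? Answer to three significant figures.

Only the electrostatic force acts, so mechanical energy is conserved: ½mv² = U₁ − U₂ = kQq(1/r₁ − 1/r₂).
U₁ − U₂ = (8.99×10⁹ N·m²/C²)(-5.81×10⁻⁶ C)(2.55×10⁻⁶ C)(1/0.169 − 1/0.148) = 0.112 J.
v = √(2·0.112/0.0177) = 3.55 m/s.

3.55 m/s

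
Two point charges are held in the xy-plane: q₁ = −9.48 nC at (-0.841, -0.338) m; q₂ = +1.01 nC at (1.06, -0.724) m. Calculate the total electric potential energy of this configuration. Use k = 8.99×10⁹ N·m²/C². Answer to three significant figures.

The work to assemble the configuration equals its total potential energy, U = Σ kqᵢqⱼ/rᵢⱼ over all pairs.
Pair separations: r₁₂ = 1.94 m.
U = (-4.44×10⁻⁸) = -4.44×10⁻⁸ J.

-4.44×10⁻⁸ J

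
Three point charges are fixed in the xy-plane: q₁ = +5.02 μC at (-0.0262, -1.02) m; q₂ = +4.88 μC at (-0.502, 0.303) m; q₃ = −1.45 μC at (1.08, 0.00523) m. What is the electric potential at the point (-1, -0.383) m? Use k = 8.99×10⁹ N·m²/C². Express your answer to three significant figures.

Electric potential is a scalar, so the contributions from each charge add algebraically: V = Σ kqᵢ/rᵢ.
Distances from the field point to each charge: r₁ = 1.16 m, r₂ = 0.848 m, r₃ = 2.12 m.
V = k[(5.02×10⁻⁶)/(1.16) + (4.88×10⁻⁶)/(0.848) + (-1.45×10⁻⁶)/(2.12)] = 8.44×10⁴ V.

8.44×10⁴ V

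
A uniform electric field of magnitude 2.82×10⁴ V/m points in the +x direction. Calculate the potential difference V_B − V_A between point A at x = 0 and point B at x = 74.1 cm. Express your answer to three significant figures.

In a uniform field, potential decreases in the direction of E: V_B − V_A = −E·Δx.
V_B − V_A = −(2.82×10⁴ V/m)(0.741 m) = -2.09×10⁴ V.

-2.09×10⁴ V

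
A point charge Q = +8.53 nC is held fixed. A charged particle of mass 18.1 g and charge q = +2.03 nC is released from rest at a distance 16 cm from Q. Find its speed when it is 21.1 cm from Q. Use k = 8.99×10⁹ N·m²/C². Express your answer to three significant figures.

5.10×10⁻³ m/s

Only the electrostatic force acts, so mechanical energy is conserved: ½mv² = U₁ − U₂ = kQq(1/r₁ − 1/r₂).
U₁ − U₂ = (8.99×10⁹ N·m²/C²)(8.53×10⁻⁹ C)(2.03×10⁻⁹ C)(1/0.160 − 1/0.211) = 2.35×10⁻⁷ J.
v = √(2·2.35×10⁻⁷/0.0181) = 5.10×10⁻³ m/s.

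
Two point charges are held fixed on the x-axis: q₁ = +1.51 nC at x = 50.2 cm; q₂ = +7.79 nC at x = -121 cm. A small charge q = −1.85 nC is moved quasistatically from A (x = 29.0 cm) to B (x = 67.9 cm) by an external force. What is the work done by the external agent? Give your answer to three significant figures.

For quasistatic motion the external work equals the change in potential energy: W_ext = qΔV = q(V_B − V_A).
At A: distances to the source charges are 0.212 m, 1.50 m; V_A = Σ kqᵢ/rᵢ = 111 V.
At B: distances to the source charges are 0.177 m, 1.89 m; V_B = Σ kqᵢ/rᵢ = 114 V.
ΔV = V_B − V_A = 3.05 V.
W_ext = qΔV = (-1.85×10⁻⁹ C)(3.05 V) = -5.64×10⁻⁹ J.

-5.64×10⁻⁹ J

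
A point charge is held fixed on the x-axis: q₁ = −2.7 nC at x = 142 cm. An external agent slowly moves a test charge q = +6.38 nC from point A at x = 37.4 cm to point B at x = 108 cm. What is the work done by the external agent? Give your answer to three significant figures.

-3.07×10⁻⁷ J

For quasistatic motion the external work equals the change in potential energy: W_ext = qΔV = q(V_B − V_A).
At A: distance to the source charge is 1.05 m; V_A = kq₁/r = -23.2 V.
At B: distance to the source charge is 0.340 m; V_B = kq₁/r = -71.4 V.
ΔV = V_B − V_A = -48.2 V.
W_ext = qΔV = (6.38×10⁻⁹ C)(-48.2 V) = -3.07×10⁻⁷ J.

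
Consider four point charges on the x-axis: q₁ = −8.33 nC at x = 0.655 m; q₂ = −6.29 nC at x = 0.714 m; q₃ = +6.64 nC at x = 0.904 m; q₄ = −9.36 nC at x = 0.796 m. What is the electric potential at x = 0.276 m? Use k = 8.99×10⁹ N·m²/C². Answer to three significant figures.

Electric potential is a scalar, so the contributions from each charge add algebraically: V = Σ kqᵢ/rᵢ.
Distances from the field point to each charge: r₁ = 0.379 m, r₂ = 0.438 m, r₃ = 0.628 m, r₄ = 0.520 m.
V = k[(-8.33×10⁻⁹)/(0.379) + (-6.29×10⁻⁹)/(0.438) + (6.64×10⁻⁹)/(0.628) + (-9.36×10⁻⁹)/(0.520)] = -393 V.

-393 V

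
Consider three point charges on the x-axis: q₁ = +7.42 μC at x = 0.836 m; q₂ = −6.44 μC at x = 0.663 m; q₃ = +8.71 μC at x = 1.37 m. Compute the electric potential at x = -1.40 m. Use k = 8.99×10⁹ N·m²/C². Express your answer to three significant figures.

3.00×10⁴ V

Electric potential is a scalar, so the contributions from each charge add algebraically: V = Σ kqᵢ/rᵢ.
Distances from the field point to each charge: r₁ = 2.24 m, r₂ = 2.06 m, r₃ = 2.77 m.
V = k[(7.42×10⁻⁶)/(2.24) + (-6.44×10⁻⁶)/(2.06) + (8.71×10⁻⁶)/(2.77)] = 3.00×10⁴ V.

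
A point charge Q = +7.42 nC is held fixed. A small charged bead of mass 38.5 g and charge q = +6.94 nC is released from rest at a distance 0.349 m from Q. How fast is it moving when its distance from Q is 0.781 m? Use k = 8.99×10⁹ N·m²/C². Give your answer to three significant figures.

6.17×10⁻³ m/s

Only the electrostatic force acts, so mechanical energy is conserved: ½mv² = U₁ − U₂ = kQq(1/r₁ − 1/r₂).
U₁ − U₂ = (8.99×10⁹ N·m²/C²)(7.42×10⁻⁹ C)(6.94×10⁻⁹ C)(1/0.349 − 1/0.781) = 7.34×10⁻⁷ J.
v = √(2·7.34×10⁻⁷/0.0385) = 6.17×10⁻³ m/s.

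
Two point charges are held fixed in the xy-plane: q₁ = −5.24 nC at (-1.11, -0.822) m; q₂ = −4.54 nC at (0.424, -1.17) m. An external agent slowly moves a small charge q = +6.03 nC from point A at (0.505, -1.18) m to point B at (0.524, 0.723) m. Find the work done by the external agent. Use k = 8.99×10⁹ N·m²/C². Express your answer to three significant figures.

2.93×10⁻⁶ J

For quasistatic motion the external work equals the change in potential energy: W_ext = qΔV = q(V_B − V_A).
At A: distances to the source charges are 1.65 m, 0.0816 m; V_A = Σ kqᵢ/rᵢ = -529 V.
At B: distances to the source charges are 2.25 m, 1.90 m; V_B = Σ kqᵢ/rᵢ = -42.5 V.
ΔV = V_B − V_A = 486 V.
W_ext = qΔV = (6.03×10⁻⁹ C)(486 V) = 2.93×10⁻⁶ J.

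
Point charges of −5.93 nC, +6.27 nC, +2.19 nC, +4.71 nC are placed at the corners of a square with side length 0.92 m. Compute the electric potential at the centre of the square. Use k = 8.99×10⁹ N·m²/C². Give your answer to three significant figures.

The total potential is the scalar sum of each charge's contribution, V = Σ kqᵢ/rᵢ.
The distance from each corner to the centre is a√2/2 = 0.651 m.
V = k[(-5.93×10⁻⁹)/(0.651) + (6.27×10⁻⁹)/(0.651) + (2.19×10⁻⁹)/(0.651) + (4.71×10⁻⁹)/(0.651)] = 100 V.

100 V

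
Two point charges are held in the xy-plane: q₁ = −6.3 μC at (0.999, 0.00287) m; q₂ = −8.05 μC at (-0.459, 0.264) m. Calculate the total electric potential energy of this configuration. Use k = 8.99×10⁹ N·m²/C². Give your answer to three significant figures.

The assembly work is the sum of pairwise potential energies, U = Σ_{i<j} kqᵢqⱼ/rᵢⱼ.
Pair separations: r₁₂ = 1.48 m.
U = (0.308) = 0.308 J.

0.308 J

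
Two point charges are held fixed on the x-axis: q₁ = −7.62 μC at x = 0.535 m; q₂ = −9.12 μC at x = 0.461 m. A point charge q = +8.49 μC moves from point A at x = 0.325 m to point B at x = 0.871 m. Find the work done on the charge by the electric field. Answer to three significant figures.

The work done by the electric force is W_field = −ΔU = −q(V_B − V_A) = q(V_A − V_B).
At A: distances to the source charges are 0.210 m, 0.136 m; V_A = Σ kqᵢ/rᵢ = -9.29×10⁵ V.
At B: distances to the source charges are 0.336 m, 0.410 m; V_B = Σ kqᵢ/rᵢ = -4.04×10⁵ V.
ΔV = V_B − V_A = 5.25×10⁵ V.
W_field = −qΔV = −(8.49×10⁻⁶ C)(5.25×10⁵ V) = -4.46 J.

-4.46 J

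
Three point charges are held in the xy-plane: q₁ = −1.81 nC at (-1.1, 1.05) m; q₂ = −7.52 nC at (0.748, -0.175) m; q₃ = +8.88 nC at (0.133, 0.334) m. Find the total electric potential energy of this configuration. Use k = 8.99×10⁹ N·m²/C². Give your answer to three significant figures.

The assembly work is the sum of pairwise potential energies, U = Σ_{i<j} kqᵢqⱼ/rᵢⱼ.
Pair separations: r₁₂ = 2.22 m, r₁₃ = 1.43 m, r₂₃ = 0.798 m.
U = (5.52×10⁻⁸) + (-1.01×10⁻⁷) + (-7.52×10⁻⁷) = -7.98×10⁻⁷ J.

-7.98×10⁻⁷ J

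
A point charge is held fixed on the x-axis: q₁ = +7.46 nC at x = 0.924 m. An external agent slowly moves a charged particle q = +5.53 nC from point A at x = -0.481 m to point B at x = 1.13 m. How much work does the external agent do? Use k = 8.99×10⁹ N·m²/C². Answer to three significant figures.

1.54×10⁻⁶ J

For quasistatic motion the external work equals the change in potential energy: W_ext = qΔV = q(V_B − V_A).
At A: distance to the source charge is 1.41 m; V_A = kq₁/r = 47.7 V.
At B: distance to the source charge is 0.206 m; V_B = kq₁/r = 326 V.
ΔV = V_B − V_A = 278 V.
W_ext = qΔV = (5.53×10⁻⁹ C)(278 V) = 1.54×10⁻⁶ J.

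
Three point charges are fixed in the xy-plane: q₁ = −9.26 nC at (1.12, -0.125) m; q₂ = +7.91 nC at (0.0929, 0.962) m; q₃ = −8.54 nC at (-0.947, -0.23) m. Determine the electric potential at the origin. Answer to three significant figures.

-79.1 V

Electric potential is a scalar, so the contributions from each charge add algebraically: V = Σ kqᵢ/rᵢ.
Distances from the field point to each charge: r₁ = 1.13 m, r₂ = 0.966 m, r₃ = 0.975 m.
V = k[(-9.26×10⁻⁹)/(1.13) + (7.91×10⁻⁹)/(0.966) + (-8.54×10⁻⁹)/(0.975)] = -79.1 V.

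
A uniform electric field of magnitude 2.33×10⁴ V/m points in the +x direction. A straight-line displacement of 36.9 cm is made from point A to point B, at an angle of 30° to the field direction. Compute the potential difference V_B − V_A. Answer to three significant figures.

Only the component of displacement along E changes the potential: ΔV = −E·d·cosθ.
ΔV = −(2.33×10⁴ V/m)(0.369 m)cos30° = -7450 V.

-7450 V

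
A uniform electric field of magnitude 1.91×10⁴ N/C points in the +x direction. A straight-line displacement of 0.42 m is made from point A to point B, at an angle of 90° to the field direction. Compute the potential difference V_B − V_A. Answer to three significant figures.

Only the component of displacement along E changes the potential: ΔV = −E·d·cosθ.
ΔV = −(1.91×10⁴ V/m)(0.420 m)cos90° = 0 V.

0 V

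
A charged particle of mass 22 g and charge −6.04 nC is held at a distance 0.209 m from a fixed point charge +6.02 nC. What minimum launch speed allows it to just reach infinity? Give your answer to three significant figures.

To just escape, total mechanical energy must reach zero at infinity: ½mv²_min + U = 0, so ½mv²_min = −U = |kQq|/r.
|U| = |kQq|/r = (8.99×10⁹ N·m²/C²)(6.02×10⁻⁹)(6.04×10⁻⁹)/(0.209) = 1.56×10⁻⁶ J.
v_min = √(2|U|/m) = √(2·1.56×10⁻⁶/0.0220) = 0.0119 m/s.

0.0119 m/s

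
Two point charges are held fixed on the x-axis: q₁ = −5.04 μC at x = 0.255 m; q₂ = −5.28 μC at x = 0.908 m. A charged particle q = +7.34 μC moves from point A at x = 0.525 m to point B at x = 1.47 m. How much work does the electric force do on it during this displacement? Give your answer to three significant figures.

-1.25 J

The work done by the electric force is W_field = −ΔU = −q(V_B − V_A) = q(V_A − V_B).
At A: distances to the source charges are 0.270 m, 0.383 m; V_A = Σ kqᵢ/rᵢ = -2.92×10⁵ V.
At B: distances to the source charges are 1.21 m, 0.562 m; V_B = Σ kqᵢ/rᵢ = -1.22×10⁵ V.
ΔV = V_B − V_A = 1.70×10⁵ V.
W_field = −qΔV = −(7.34×10⁻⁶ C)(1.70×10⁵ V) = -1.25 J.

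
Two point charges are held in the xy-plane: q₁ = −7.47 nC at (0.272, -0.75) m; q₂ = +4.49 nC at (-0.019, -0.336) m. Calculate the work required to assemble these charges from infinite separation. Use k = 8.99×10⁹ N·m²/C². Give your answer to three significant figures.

-5.96×10⁻⁷ J

The work to assemble the configuration equals its total potential energy, U = Σ kqᵢqⱼ/rᵢⱼ over all pairs.
Pair separations: r₁₂ = 0.506 m.
U = (-5.96×10⁻⁷) = -5.96×10⁻⁷ J.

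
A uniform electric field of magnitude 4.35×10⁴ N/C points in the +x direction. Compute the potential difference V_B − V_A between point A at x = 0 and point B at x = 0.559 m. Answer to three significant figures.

In a uniform field, potential decreases in the direction of E: V_B − V_A = −E·Δx.
V_B − V_A = −(4.35×10⁴ V/m)(0.559 m) = -2.43×10⁴ V.

-2.43×10⁴ V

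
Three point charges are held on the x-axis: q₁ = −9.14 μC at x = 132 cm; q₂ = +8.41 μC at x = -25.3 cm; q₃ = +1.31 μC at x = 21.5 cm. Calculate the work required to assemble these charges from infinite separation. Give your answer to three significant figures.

-0.325 J

The work to assemble the configuration equals its total potential energy, U = Σ kqᵢqⱼ/rᵢⱼ over all pairs.
Pair separations: r₁₂ = 1.57 m, r₁₃ = 1.10 m, r₂₃ = 0.468 m.
U = (-0.439) + (-0.0974) + (0.212) = -0.325 J.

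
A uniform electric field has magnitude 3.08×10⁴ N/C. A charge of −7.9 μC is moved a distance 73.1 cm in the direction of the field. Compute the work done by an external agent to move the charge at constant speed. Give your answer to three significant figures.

0.178 J

The potential change for a displacement 73.1 cm in the direction of the field is ΔV = −Ed = -2.25×10⁴ V.
W_ext = qΔV = 0.178 J.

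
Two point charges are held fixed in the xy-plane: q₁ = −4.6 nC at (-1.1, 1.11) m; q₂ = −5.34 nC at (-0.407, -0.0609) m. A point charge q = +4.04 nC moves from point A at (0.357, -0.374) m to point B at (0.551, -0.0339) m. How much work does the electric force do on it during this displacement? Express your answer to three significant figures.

The work done by the electric force is W_field = −ΔU = −q(V_B − V_A) = q(V_A − V_B).
At A: distances to the source charges are 2.08 m, 0.826 m; V_A = Σ kqᵢ/rᵢ = -78.0 V.
At B: distances to the source charges are 2.01 m, 0.958 m; V_B = Σ kqᵢ/rᵢ = -70.7 V.
ΔV = V_B − V_A = 7.35 V.
W_field = −qΔV = −(4.04×10⁻⁹ C)(7.35 V) = -2.97×10⁻⁸ J.

-2.97×10⁻⁸ J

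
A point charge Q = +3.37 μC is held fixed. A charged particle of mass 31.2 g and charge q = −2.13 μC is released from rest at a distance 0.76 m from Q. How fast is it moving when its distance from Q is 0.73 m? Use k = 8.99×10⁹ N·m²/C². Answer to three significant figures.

0.473 m/s

Only the electrostatic force acts, so mechanical energy is conserved: ½mv² = U₁ − U₂ = kQq(1/r₁ − 1/r₂).
U₁ − U₂ = (8.99×10⁹ N·m²/C²)(3.37×10⁻⁶ C)(-2.13×10⁻⁶ C)(1/0.760 − 1/0.730) = 3.49×10⁻³ J.
v = √(2·3.49×10⁻³/0.0312) = 0.473 m/s.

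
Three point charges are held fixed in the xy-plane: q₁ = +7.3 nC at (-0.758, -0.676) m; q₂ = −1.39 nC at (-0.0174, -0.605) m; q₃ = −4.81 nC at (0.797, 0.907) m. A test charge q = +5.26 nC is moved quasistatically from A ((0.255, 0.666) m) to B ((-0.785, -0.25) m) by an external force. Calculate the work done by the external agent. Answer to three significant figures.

For quasistatic motion the external work equals the change in potential energy: W_ext = qΔV = q(V_B − V_A).
At A: distances to the source charges are 1.68 m, 1.30 m, 0.593 m; V_A = Σ kqᵢ/rᵢ = -43.5 V.
At B: distances to the source charges are 0.427 m, 0.846 m, 1.96 m; V_B = Σ kqᵢ/rᵢ = 117 V.
ΔV = V_B − V_A = 160 V.
W_ext = qΔV = (5.26×10⁻⁹ C)(160 V) = 8.44×10⁻⁷ J.

8.44×10⁻⁷ J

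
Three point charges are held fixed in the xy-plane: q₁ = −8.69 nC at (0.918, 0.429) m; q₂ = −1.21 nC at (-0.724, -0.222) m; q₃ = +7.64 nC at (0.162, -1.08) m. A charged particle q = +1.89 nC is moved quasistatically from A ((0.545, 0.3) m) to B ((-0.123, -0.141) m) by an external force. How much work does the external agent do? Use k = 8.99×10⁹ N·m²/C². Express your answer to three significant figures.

2.72×10⁻⁷ J

For quasistatic motion the external work equals the change in potential energy: W_ext = qΔV = q(V_B − V_A).
At A: distances to the source charges are 0.395 m, 1.37 m, 1.43 m; V_A = Σ kqᵢ/rᵢ = -158 V.
At B: distances to the source charges are 1.19 m, 0.606 m, 0.981 m; V_B = Σ kqᵢ/rᵢ = -13.8 V.
ΔV = V_B − V_A = 144 V.
W_ext = qΔV = (1.89×10⁻⁹ C)(144 V) = 2.72×10⁻⁷ J.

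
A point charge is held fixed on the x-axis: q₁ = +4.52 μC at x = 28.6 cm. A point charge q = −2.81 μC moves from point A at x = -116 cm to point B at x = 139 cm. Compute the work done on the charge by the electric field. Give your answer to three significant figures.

0.0245 J

The work done by the electric force is W_field = −ΔU = −q(V_B − V_A) = q(V_A − V_B).
At A: distance to the source charge is 1.45 m; V_A = kq₁/r = 2.81×10⁴ V.
At B: distance to the source charge is 1.10 m; V_B = kq₁/r = 3.68×10⁴ V.
ΔV = V_B − V_A = 8710 V.
W_field = −qΔV = −(-2.81×10⁻⁶ C)(8710 V) = 0.0245 J.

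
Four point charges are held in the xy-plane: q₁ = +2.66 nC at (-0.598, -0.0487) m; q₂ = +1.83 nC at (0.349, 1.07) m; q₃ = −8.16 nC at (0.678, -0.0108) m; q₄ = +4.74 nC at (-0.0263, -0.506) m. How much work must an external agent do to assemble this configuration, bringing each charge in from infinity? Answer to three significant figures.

The work to assemble the configuration equals its total potential energy, U = Σ kqᵢqⱼ/rᵢⱼ over all pairs.
Pair separations: r₁₂ = 1.47 m, r₁₃ = 1.28 m, r₁₄ = 0.732 m, r₂₃ = 1.13 m, r₂₄ = 1.62 m, r₃₄ = 0.861 m.
Summing all 6 pair terms gives U = -4.43×10⁻⁷ J.

-4.43×10⁻⁷ J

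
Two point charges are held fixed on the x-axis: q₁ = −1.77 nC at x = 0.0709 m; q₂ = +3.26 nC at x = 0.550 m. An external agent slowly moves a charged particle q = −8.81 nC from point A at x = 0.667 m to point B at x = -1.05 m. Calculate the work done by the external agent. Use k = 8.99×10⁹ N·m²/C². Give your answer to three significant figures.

1.94×10⁻⁶ J

For quasistatic motion the external work equals the change in potential energy: W_ext = qΔV = q(V_B − V_A).
At A: distances to the source charges are 0.596 m, 0.117 m; V_A = Σ kqᵢ/rᵢ = 224 V.
At B: distances to the source charges are 1.12 m, 1.60 m; V_B = Σ kqᵢ/rᵢ = 4.12 V.
ΔV = V_B − V_A = -220 V.
W_ext = qΔV = (-8.81×10⁻⁹ C)(-220 V) = 1.94×10⁻⁶ J.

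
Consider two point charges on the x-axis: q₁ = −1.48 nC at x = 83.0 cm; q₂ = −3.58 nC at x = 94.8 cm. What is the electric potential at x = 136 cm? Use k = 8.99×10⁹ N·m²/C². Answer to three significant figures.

-103 V

Electric potential is a scalar, so the contributions from each charge add algebraically: V = Σ kqᵢ/rᵢ.
Distances from the field point to each charge: r₁ = 0.530 m, r₂ = 0.412 m.
V = k[(-1.48×10⁻⁹)/(0.530) + (-3.58×10⁻⁹)/(0.412)] = -103 V.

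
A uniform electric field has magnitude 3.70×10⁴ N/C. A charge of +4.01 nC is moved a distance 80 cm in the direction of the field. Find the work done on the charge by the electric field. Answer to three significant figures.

The potential change for a displacement 80 cm in the direction of the field is ΔV = −Ed = -2.96×10⁴ V.
W_field = −qΔV = 1.19×10⁻⁴ J.

1.19×10⁻⁴ J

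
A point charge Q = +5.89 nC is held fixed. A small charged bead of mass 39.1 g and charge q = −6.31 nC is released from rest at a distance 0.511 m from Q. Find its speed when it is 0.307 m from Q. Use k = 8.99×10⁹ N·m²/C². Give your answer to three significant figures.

Only the electrostatic force acts, so mechanical energy is conserved: ½mv² = U₁ − U₂ = kQq(1/r₁ − 1/r₂).
U₁ − U₂ = (8.99×10⁹ N·m²/C²)(5.89×10⁻⁹ C)(-6.31×10⁻⁹ C)(1/0.511 − 1/0.307) = 4.34×10⁻⁷ J.
v = √(2·4.34×10⁻⁷/0.0391) = 4.71×10⁻³ m/s.

4.71×10⁻³ m/s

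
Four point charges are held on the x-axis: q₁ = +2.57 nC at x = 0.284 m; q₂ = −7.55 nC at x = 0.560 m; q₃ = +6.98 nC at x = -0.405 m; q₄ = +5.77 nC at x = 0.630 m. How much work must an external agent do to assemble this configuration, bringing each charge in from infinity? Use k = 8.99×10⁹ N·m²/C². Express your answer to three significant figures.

-5.75×10⁻⁶ J

The assembly work is the sum of pairwise potential energies, U = Σ_{i<j} kqᵢqⱼ/rᵢⱼ.
Pair separations: r₁₂ = 0.276 m, r₁₃ = 0.689 m, r₁₄ = 0.346 m, r₂₃ = 0.965 m, r₂₄ = 0.0700 m, r₃₄ = 1.04 m.
Summing all 6 pair terms gives U = -5.75×10⁻⁶ J.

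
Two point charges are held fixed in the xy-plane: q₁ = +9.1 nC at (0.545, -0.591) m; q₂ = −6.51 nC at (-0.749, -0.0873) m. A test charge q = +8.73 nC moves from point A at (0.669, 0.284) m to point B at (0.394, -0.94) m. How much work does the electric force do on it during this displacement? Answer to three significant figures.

-1.06×10⁻⁶ J

The work done by the electric force is W_field = −ΔU = −q(V_B − V_A) = q(V_A − V_B).
At A: distances to the source charges are 0.884 m, 1.47 m; V_A = Σ kqᵢ/rᵢ = 52.6 V.
At B: distances to the source charges are 0.380 m, 1.43 m; V_B = Σ kqᵢ/rᵢ = 174 V.
ΔV = V_B − V_A = 121 V.
W_field = −qΔV = −(8.73×10⁻⁹ C)(121 V) = -1.06×10⁻⁶ J.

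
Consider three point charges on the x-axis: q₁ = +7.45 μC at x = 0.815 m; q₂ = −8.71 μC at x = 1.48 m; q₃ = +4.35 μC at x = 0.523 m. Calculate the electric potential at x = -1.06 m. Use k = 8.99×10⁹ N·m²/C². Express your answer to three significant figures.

The total potential is the scalar sum of each charge's contribution, V = Σ kqᵢ/rᵢ.
Distances from the field point to each charge: r₁ = 1.88 m, r₂ = 2.54 m, r₃ = 1.58 m.
V = k[(7.45×10⁻⁶)/(1.88) + (-8.71×10⁻⁶)/(2.54) + (4.35×10⁻⁶)/(1.58)] = 2.96×10⁴ V.

2.96×10⁴ V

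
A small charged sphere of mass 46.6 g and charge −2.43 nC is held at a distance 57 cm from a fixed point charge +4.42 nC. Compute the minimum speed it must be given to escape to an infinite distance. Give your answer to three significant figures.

2.70×10⁻³ m/s

To just escape, total mechanical energy must reach zero at infinity: ½mv²_min + U = 0, so ½mv²_min = −U = |kQq|/r.
|U| = |kQq|/r = (8.99×10⁹ N·m²/C²)(4.42×10⁻⁹)(2.43×10⁻⁹)/(0.570) = 1.69×10⁻⁷ J.
v_min = √(2|U|/m) = √(2·1.69×10⁻⁷/0.0466) = 2.70×10⁻³ m/s.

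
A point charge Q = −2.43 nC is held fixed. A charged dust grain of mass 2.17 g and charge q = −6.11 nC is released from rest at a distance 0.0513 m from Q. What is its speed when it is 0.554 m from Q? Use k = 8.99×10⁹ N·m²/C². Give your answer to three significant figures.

Only the electrostatic force acts, so mechanical energy is conserved: ½mv² = U₁ − U₂ = kQq(1/r₁ − 1/r₂).
U₁ − U₂ = (8.99×10⁹ N·m²/C²)(-2.43×10⁻⁹ C)(-6.11×10⁻⁹ C)(1/0.0513 − 1/0.554) = 2.36×10⁻⁶ J.
v = √(2·2.36×10⁻⁶/2.17×10⁻³) = 0.0466 m/s.

0.0466 m/s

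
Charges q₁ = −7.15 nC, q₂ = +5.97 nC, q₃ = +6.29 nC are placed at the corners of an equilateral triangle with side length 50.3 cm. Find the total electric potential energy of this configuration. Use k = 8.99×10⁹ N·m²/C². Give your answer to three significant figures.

The work to assemble the configuration equals its total potential energy, U = Σ kqᵢqⱼ/rᵢⱼ over all pairs.
All three pair separations equal the side length, 0.503 m.
U = (-7.63×10⁻⁷) + (-8.04×10⁻⁷) + (6.71×10⁻⁷) = -8.96×10⁻⁷ J.

-8.96×10⁻⁷ J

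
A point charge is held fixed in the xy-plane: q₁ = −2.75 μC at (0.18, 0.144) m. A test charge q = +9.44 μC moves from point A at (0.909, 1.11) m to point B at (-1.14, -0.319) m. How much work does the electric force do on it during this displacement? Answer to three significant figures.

The work done by the electric force is W_field = −ΔU = −q(V_B − V_A) = q(V_A − V_B).
At A: distance to the source charge is 1.21 m; V_A = kq₁/r = -2.04×10⁴ V.
At B: distance to the source charge is 1.40 m; V_B = kq₁/r = -1.77×10⁴ V.
ΔV = V_B − V_A = 2750 V.
W_field = −qΔV = −(9.44×10⁻⁶ C)(2750 V) = -0.0260 J.

-0.0260 J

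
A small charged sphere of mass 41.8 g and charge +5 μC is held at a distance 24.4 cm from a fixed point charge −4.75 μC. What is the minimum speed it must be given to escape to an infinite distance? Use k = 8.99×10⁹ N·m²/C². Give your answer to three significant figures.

To just escape, total mechanical energy must reach zero at infinity: ½mv²_min + U = 0, so ½mv²_min = −U = |kQq|/r.
|U| = |kQq|/r = (8.99×10⁹ N·m²/C²)(4.75×10⁻⁶)(5.00×10⁻⁶)/(0.244) = 0.875 J.
v_min = √(2|U|/m) = √(2·0.875/0.0418) = 6.47 m/s.

6.47 m/s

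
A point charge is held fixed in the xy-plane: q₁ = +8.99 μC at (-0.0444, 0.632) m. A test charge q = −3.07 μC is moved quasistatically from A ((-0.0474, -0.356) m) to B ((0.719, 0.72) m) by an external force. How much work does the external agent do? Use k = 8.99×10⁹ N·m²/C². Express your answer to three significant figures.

-0.0717 J

For quasistatic motion the external work equals the change in potential energy: W_ext = qΔV = q(V_B − V_A).
At A: distance to the source charge is 0.988 m; V_A = kq₁/r = 8.18×10⁴ V.
At B: distance to the source charge is 0.768 m; V_B = kq₁/r = 1.05×10⁵ V.
ΔV = V_B − V_A = 2.34×10⁴ V.
W_ext = qΔV = (-3.07×10⁻⁶ C)(2.34×10⁴ V) = -0.0717 J.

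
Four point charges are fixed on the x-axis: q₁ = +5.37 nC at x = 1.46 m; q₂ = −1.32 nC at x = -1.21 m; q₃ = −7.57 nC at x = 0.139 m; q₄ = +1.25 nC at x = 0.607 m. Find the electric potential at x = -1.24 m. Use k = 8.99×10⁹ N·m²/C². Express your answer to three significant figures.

-421 V

Electric potential is a scalar, so the contributions from each charge add algebraically: V = Σ kqᵢ/rᵢ.
Distances from the field point to each charge: r₁ = 2.70 m, r₂ = 0.0300 m, r₃ = 1.38 m, r₄ = 1.85 m.
V = k[(5.37×10⁻⁹)/(2.70) + (-1.32×10⁻⁹)/(0.0300) + (-7.57×10⁻⁹)/(1.38) + (1.25×10⁻⁹)/(1.85)] = -421 V.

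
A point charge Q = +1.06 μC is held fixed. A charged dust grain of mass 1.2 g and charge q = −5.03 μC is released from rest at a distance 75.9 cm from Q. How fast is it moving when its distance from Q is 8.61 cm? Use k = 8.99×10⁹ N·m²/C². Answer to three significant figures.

28.7 m/s

Only the electrostatic force acts, so mechanical energy is conserved: ½mv² = U₁ − U₂ = kQq(1/r₁ − 1/r₂).
U₁ − U₂ = (8.99×10⁹ N·m²/C²)(1.06×10⁻⁶ C)(-5.03×10⁻⁶ C)(1/0.759 − 1/0.0861) = 0.494 J.
v = √(2·0.494/1.20×10⁻³) = 28.7 m/s.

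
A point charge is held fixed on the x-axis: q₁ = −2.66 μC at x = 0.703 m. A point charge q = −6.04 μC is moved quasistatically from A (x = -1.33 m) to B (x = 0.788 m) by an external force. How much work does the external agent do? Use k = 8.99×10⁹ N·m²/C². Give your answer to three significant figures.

1.63 J

For quasistatic motion the external work equals the change in potential energy: W_ext = qΔV = q(V_B − V_A).
At A: distance to the source charge is 2.03 m; V_A = kq₁/r = -1.18×10⁴ V.
At B: distance to the source charge is 0.0850 m; V_B = kq₁/r = -2.81×10⁵ V.
ΔV = V_B − V_A = -2.70×10⁵ V.
W_ext = qΔV = (-6.04×10⁻⁶ C)(-2.70×10⁵ V) = 1.63 J.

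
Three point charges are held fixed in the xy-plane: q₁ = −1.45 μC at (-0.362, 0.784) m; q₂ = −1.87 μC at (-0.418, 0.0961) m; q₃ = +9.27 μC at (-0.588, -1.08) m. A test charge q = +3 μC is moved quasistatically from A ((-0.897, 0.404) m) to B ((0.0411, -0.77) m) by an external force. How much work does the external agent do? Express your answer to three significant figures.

For quasistatic motion the external work equals the change in potential energy: W_ext = qΔV = q(V_B − V_A).
At A: distances to the source charges are 0.656 m, 0.569 m, 1.52 m; V_A = Σ kqᵢ/rᵢ = 5590 V.
At B: distances to the source charges are 1.61 m, 0.980 m, 0.701 m; V_B = Σ kqᵢ/rᵢ = 9.36×10⁴ V.
ΔV = V_B − V_A = 8.80×10⁴ V.
W_ext = qΔV = (3.00×10⁻⁶ C)(8.80×10⁴ V) = 0.264 J.

0.264 J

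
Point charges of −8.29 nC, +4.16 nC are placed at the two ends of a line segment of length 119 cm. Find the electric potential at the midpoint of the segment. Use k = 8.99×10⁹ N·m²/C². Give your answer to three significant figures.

Electric potential is a scalar, so the contributions from each charge add algebraically: V = Σ kqᵢ/rᵢ.
Each charge is 0.595 m from the midpoint.
V = k[(-8.29×10⁻⁹)/(0.595) + (4.16×10⁻⁹)/(0.595)] = -62.4 V.

-62.4 V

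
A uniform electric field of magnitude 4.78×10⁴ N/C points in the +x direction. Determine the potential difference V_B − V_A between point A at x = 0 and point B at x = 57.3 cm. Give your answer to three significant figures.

In a uniform field, potential decreases in the direction of E: V_B − V_A = −E·Δx.
V_B − V_A = −(4.78×10⁴ V/m)(0.573 m) = -2.74×10⁴ V.

-2.74×10⁴ V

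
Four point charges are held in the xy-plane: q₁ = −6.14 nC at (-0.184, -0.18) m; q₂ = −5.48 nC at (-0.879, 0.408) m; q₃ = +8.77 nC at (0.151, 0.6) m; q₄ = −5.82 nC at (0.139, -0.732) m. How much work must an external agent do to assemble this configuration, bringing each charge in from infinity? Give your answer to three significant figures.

The assembly work is the sum of pairwise potential energies, U = Σ_{i<j} kqᵢqⱼ/rᵢⱼ.
Pair separations: r₁₂ = 0.910 m, r₁₃ = 0.849 m, r₁₄ = 0.640 m, r₂₃ = 1.05 m, r₂₄ = 1.53 m, r₃₄ = 1.33 m.
Summing all 6 pair terms gives U = -3.05×10⁻⁷ J.

-3.05×10⁻⁷ J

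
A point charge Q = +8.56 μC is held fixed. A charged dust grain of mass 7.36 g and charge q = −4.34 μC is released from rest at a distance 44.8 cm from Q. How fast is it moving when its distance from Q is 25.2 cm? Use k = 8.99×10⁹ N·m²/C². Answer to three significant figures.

12.6 m/s

Only the electrostatic force acts, so mechanical energy is conserved: ½mv² = U₁ − U₂ = kQq(1/r₁ − 1/r₂).
U₁ − U₂ = (8.99×10⁹ N·m²/C²)(8.56×10⁻⁶ C)(-4.34×10⁻⁶ C)(1/0.448 − 1/0.252) = 0.580 J.
v = √(2·0.580/7.36×10⁻³) = 12.6 m/s.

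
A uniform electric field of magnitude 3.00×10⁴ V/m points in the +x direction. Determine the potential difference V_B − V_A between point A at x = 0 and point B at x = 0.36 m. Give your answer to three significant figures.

In a uniform field, potential decreases in the direction of E: V_B − V_A = −E·Δx.
V_B − V_A = −(3.00×10⁴ V/m)(0.360 m) = -1.08×10⁴ V.

-1.08×10⁴ V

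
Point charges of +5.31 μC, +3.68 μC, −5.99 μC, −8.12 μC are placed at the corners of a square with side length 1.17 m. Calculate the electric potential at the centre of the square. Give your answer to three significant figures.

The total potential is the scalar sum of each charge's contribution, V = Σ kqᵢ/rᵢ.
The distance from each corner to the centre is a√2/2 = 0.827 m.
V = k[(5.31×10⁻⁶)/(0.827) + (3.68×10⁻⁶)/(0.827) + (-5.99×10⁻⁶)/(0.827) + (-8.12×10⁻⁶)/(0.827)] = -5.56×10⁴ V.

-5.56×10⁴ V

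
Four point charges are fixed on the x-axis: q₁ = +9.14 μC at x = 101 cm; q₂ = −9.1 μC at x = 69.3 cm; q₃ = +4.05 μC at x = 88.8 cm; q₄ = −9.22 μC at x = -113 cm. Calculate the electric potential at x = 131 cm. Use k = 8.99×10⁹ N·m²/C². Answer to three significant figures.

Electric potential is a scalar, so the contributions from each charge add algebraically: V = Σ kqᵢ/rᵢ.
Distances from the field point to each charge: r₁ = 0.300 m, r₂ = 0.617 m, r₃ = 0.422 m, r₄ = 2.44 m.
V = k[(9.14×10⁻⁶)/(0.300) + (-9.10×10⁻⁶)/(0.617) + (4.05×10⁻⁶)/(0.422) + (-9.22×10⁻⁶)/(2.44)] = 1.94×10⁵ V.

1.94×10⁵ V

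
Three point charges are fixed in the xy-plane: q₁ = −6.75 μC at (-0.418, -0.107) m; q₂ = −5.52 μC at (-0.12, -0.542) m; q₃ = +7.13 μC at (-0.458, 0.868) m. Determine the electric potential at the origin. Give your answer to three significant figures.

-1.65×10⁵ V

Electric potential is a scalar, so the contributions from each charge add algebraically: V = Σ kqᵢ/rᵢ.
Distances from the field point to each charge: r₁ = 0.431 m, r₂ = 0.555 m, r₃ = 0.981 m.
V = k[(-6.75×10⁻⁶)/(0.431) + (-5.52×10⁻⁶)/(0.555) + (7.13×10⁻⁶)/(0.981)] = -1.65×10⁵ V.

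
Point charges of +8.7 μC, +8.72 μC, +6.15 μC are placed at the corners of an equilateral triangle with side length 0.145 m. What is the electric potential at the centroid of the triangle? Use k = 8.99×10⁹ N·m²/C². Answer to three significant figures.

The total potential is the scalar sum of each charge's contribution, V = Σ kqᵢ/rᵢ.
The distance from each vertex to the centroid is a/√3 = 0.0837 m.
V = k[(8.70×10⁻⁶)/(0.0837) + (8.72×10⁻⁶)/(0.0837) + (6.15×10⁻⁶)/(0.0837)] = 2.53×10⁶ V.

2.53×10⁶ V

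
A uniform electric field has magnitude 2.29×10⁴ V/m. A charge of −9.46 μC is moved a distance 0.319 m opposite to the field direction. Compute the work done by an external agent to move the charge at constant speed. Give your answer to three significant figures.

-0.0691 J

The potential change for a displacement 0.319 m opposite to the field direction is ΔV = +Ed = 7310 V.
W_ext = qΔV = -0.0691 J.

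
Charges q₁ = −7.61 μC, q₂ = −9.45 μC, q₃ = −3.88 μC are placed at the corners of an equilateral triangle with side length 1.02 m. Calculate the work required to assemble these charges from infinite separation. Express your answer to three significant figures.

1.22 J

The assembly work is the sum of pairwise potential energies, U = Σ_{i<j} kqᵢqⱼ/rᵢⱼ.
All three pair separations equal the side length, 1.02 m.
U = (0.634) + (0.260) + (0.323) = 1.22 J.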